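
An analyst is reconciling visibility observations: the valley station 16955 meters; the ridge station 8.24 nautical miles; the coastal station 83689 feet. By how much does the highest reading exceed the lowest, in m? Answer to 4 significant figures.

10250 m

the ridge station: 8.24 nmi = 15260.48 m.
the coastal station: 83689 ft = 25508.41 m.
Spread: 25508.41 − 15260.48 = 10250 m.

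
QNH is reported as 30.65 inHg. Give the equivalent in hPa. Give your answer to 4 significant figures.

1038 hPa

1 inHg = 33.8639 hPa, so 30.65 × 33.8639 = 1038 hPa.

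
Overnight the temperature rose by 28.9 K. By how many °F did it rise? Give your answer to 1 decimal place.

52.0 °F

A change of 1 °C equals a change of 1.8 °F: Δ°F = 28.9 × 1.8 = 52.0 °F.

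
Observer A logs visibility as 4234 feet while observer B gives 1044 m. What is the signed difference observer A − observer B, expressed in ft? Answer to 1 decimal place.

observer B: 1044 m = 3425.197 ft.
Difference: 4234.000 − 3425.197 = 808.8 ft.

808.8 ft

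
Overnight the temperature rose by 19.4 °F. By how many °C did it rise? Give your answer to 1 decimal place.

A change of 1 °C equals a change of 1.8 °F: Δ°C = 19.4 × 0.5556 = 10.8 °C.

10.8 °C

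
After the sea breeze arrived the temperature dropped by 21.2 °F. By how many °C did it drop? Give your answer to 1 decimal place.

11.8 °C

A change of 1 °C equals a change of 1.8 °F: Δ°C = 21.2 × 0.5556 = 11.8 °C.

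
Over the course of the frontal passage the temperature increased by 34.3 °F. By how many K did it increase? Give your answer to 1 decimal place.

Converting a difference, only the 9/5 scale factor applies: ΔK = 34.3 × 0.5556 = 19.1 K.

19.1 K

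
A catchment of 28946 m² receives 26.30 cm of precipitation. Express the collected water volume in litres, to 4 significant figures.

7613000 litres

Depth: 26.30 cm × 10 = 263 mm.
1 mm over 1 m² is 1 L, so volume = 263 × 28946 = 7612798 L ≈ 7613000 L.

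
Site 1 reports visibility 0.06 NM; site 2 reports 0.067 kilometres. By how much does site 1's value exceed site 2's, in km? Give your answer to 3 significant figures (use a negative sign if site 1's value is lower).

site 1: 0.06 nmi = 0.111120 km.
Difference: 0.111120 − 0.067000 = 0.0441 km.

0.0441 km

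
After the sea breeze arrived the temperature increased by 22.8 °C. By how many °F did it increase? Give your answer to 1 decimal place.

41.0 °F

A change of 1 °C equals a change of 1.8 °F: Δ°F = 22.8 × 1.8 = 41.0 °F.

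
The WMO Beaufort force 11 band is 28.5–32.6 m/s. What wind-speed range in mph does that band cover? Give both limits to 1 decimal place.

28.5–32.6 m/s × 2.237 = 63.8–72.9 mph.

63.8 to 72.9 mph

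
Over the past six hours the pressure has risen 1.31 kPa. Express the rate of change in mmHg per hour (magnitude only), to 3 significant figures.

1.64 mmHg per hour

1.31 kPa / 6 h × 7.50062 mmHg/kPa = 1.64 mmHg/h.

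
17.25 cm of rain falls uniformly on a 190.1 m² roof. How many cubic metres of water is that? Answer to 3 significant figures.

Depth: 17.25 cm × 10 = 172.5 mm.
1 mm over 1 m² is 1 L, so volume = 172.5 × 190.1 = 32792.25 L = 32.8 m³.

32.8 cubic metres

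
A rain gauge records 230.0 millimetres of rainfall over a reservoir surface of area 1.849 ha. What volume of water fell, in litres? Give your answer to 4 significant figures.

Area: 1.849 ha = 18490 m².
1 mm over 1 m² is 1 L, so volume = 230 × 18490 = 4252700 L ≈ 4253000 L.

4253000 litres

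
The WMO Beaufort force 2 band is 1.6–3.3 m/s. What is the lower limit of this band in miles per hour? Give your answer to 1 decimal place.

3.6 mph

1.6–3.3 m/s × 2.237 = 3.6–7.4 mph.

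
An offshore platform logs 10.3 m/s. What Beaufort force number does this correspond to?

Beaufort force 5

10.3 m/s lies in the Beaufort 5 band (fresh breeze, 8.0–10.7 m/s).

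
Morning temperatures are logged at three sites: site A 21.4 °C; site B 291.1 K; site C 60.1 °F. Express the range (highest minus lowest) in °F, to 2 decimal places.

10.42 °F

site B: 291.1 K = 17.950 °C.
site C: 60.1 °F = 15.611 °C.
Spread: 21.400 − 15.611 = 5.789 °C = 10.42 °F.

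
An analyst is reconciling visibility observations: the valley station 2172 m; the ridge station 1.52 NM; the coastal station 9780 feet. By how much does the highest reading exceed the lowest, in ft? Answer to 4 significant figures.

2654 ft

the valley station: 2172 m = 7125.98 ft.
the ridge station: 1.52 nmi = 9235.70 ft.
Spread: 9780.00 − 7125.98 = 2654 ft.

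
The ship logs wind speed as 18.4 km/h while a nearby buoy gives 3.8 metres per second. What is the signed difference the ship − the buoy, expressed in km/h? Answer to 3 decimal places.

the buoy: 3.8 m/s = 13.68000 km/h.
Difference: 18.40000 − 13.68000 = 4.720 km/h.

4.720 km/h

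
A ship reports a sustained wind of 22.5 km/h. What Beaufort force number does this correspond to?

22.5 km/h = 6.2 m/s, which is Beaufort 4 (moderate breeze, 5.5–7.9 m/s).

Beaufort force 4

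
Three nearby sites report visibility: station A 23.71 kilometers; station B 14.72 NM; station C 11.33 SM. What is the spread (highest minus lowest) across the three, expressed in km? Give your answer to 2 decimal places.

9.03 km

station B: 14.72 nmi = 27.2614 km.
station C: 11.33 SM = 18.2339 km.
Spread: 27.2614 − 18.2339 = 9.03 km.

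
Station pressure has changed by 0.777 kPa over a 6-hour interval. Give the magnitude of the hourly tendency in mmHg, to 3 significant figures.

0.971 mmHg per hour

0.777 kPa / 6 h × 7.50062 mmHg/kPa = 0.971 mmHg/h.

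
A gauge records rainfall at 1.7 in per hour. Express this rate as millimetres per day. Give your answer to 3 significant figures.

1.7 in/hour × 25.4 mm/in × 24 hour/day = 1040 mm/day.

1040 mm/day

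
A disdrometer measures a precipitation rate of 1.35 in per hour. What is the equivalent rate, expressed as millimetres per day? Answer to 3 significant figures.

823 mm/day

1.35 in/hour × 25.4 mm/in × 24 hour/day = 823 mm/day.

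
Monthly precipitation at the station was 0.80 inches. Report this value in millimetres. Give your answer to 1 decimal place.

20.3 mm

1 in = 25.4 mm, so 0.80 × 25.4 = 20.3 mm.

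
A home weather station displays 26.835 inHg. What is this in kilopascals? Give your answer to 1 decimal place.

90.9 kPa

1 inHg = 3.38639 kPa, so 26.835 × 3.38639 = 90.9 kPa.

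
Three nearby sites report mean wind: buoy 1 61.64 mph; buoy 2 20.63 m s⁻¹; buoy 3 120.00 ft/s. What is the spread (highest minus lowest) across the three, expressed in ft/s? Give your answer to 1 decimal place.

buoy 1: 61.64 mph = 90.405 ft/s.
buoy 2: 20.63 m/s = 67.684 ft/s.
Spread: 120.000 − 67.684 = 52.3 ft/s.

52.3 ft/s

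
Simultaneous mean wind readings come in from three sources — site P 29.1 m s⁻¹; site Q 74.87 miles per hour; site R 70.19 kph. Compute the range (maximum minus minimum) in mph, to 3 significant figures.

31.3 mph

site P: 29.1 m/s = 65.095 mph.
site R: 70.19 km/h = 43.614 mph.
Spread: 74.870 − 43.614 = 31.3 mph.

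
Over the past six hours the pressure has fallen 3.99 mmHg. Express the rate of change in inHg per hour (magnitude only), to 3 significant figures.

0.0262 inHg per hour

3.99 mmHg / 6 h × 0.0393701 inHg/mmHg = 0.0262 inHg/h.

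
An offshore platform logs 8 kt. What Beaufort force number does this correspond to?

Beaufort force 3

8 kt lies in the Beaufort 3 band (gentle breeze, 7–10 kt).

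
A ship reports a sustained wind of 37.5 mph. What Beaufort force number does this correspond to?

Beaufort force 7

37.5 mph = 16.8 m/s, which is Beaufort 7 (near gale, 13.9–17.1 m/s).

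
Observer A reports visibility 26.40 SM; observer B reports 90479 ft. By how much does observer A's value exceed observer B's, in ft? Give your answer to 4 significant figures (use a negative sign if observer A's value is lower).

48910 ft

observer A: 26.40 SM = 139392.00 ft.
Difference: 139392.00 − 90479.00 = 48910 ft.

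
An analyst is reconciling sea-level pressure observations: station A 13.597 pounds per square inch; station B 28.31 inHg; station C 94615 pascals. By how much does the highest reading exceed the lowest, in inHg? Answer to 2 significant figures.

station A: 13.597 psi = 27.6838 inHg.
station C: 94615 Pa = 27.9398 inHg.
Spread: 28.3100 − 27.6838 = 0.63 inHg.

0.63 inHg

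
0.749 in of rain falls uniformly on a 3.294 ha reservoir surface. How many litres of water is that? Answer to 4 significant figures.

626700 litres

Depth: 0.749 in × 25.4 = 19.0246 mm.
Area: 3.294 ha = 32940 m².
1 mm over 1 m² is 1 L, so volume = 19.0246 × 32940 = 626670.32 L ≈ 626700 L.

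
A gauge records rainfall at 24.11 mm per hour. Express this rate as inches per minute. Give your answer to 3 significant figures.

24.11 mm/hour × 0.0393701 in/mm × 0.0166667 hour/minute = 0.0158 in/minute.

0.0158 in/minute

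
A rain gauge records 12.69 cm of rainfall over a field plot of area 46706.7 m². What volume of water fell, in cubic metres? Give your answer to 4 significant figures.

5927 cubic metres

Depth: 12.69 cm × 10 = 126.9 mm.
1 mm over 1 m² is 1 L, so volume = 126.9 × 46706.7 = 5927080.2 L = 5927 m³.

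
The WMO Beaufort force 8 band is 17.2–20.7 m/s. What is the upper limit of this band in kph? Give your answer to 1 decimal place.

74.5 km/h

17.2–20.7 m/s × 3.6 = 61.9–74.5 km/h.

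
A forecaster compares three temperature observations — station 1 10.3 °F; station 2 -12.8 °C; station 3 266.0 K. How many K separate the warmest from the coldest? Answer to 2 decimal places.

5.65 K

station 1: 10.3 °F = -12.056 °C.
station 3: 266.0 K = -7.150 °C.
Spread: (-7.150) − (-12.800) = 5.650 °C.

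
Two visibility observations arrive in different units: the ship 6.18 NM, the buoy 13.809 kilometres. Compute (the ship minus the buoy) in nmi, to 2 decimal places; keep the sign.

-1.28 nmi

the buoy: 13.809 km = 7.4563 nmi.
Difference: 6.1800 − 7.4563 = -1.28 nmi.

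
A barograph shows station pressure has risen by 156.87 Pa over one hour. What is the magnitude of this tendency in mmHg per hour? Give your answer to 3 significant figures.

156.87 Pa / 1 h × 0.00750062 mmHg/Pa = 1.18 mmHg/h.

1.18 mmHg per hour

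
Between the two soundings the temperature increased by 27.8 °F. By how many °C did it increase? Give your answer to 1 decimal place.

For a temperature change the 32° offset cancels: Δ°C = 27.8 × 0.5556 = 15.4 °C.

15.4 °C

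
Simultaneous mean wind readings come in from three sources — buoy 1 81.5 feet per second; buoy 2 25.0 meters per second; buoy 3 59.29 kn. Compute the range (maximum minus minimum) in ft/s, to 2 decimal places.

18.57 ft/s

buoy 2: 25.0 m/s = 82.0210 ft/s.
buoy 3: 59.29 kt = 100.0702 ft/s.
Spread: 100.0702 − 81.5000 = 18.57 ft/s.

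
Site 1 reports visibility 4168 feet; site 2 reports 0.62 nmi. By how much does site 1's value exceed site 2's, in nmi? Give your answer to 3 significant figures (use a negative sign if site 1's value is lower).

site 1: 4168 ft = 0.685965 nmi.
Difference: 0.685965 − 0.620000 = 0.0660 nmi.

0.0660 nmi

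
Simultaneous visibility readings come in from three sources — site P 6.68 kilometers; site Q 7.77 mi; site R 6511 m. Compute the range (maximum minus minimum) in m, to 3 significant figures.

5990 m

site P: 6.68 km = 6680.00 m.
site Q: 7.77 SM = 12504.60 m.
Spread: 12504.60 − 6511.00 = 5990 m.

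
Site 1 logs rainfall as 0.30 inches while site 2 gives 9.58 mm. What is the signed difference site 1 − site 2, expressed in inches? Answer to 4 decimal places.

site 2: 9.58 mm = 0.377165 in.
Difference: 0.300000 − 0.377165 = -0.0772 in.

-0.0772 in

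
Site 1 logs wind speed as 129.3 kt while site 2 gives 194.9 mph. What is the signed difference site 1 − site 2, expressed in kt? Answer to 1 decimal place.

-40.1 kt

site 2: 194.9 mph = 169.363 kt.
Difference: 129.300 − 169.363 = -40.1 kt.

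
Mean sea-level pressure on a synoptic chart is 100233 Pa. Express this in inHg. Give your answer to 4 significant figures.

29.60 inHg

1 Pa = 0.0002953 inHg, so 100233 × 0.0002953 = 29.60 inHg.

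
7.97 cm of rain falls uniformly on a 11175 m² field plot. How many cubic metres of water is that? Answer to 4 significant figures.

Depth: 7.97 cm × 10 = 79.7 mm.
1 mm over 1 m² is 1 L, so volume = 79.7 × 11175 = 890647.5 L = 890.6 m³.

890.6 cubic metres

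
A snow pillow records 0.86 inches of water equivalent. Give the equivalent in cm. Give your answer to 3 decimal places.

2.184 cm

1 in = 2.54 cm, so 0.86 × 2.54 = 2.184 cm.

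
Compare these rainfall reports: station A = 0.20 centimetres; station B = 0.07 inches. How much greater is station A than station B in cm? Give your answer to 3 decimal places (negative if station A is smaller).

0.022 cm

station B: 0.07 in = 0.17780 cm.
Difference: 0.20000 − 0.17780 = 0.022 cm.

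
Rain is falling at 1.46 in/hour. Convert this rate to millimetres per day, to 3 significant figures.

890 mm/day

1.46 in/hour × 25.4 mm/in × 24 hour/day = 890 mm/day.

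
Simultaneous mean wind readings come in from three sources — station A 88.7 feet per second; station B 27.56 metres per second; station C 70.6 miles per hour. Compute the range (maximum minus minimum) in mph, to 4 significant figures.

station A: 88.7 ft/s = 60.4773 mph.
station B: 27.56 m/s = 61.6500 mph.
Spread: 70.6000 − 60.4773 = 10.12 mph.

10.12 mph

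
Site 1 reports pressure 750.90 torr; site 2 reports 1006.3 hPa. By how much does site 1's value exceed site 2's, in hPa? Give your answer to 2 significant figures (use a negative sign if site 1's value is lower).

site 1: 750.90 mmHg = 1001.118 hPa.
Difference: 1001.118 − 1006.300 = -5.2 hPa.

-5.2 hPa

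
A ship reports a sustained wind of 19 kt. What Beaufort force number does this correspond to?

Beaufort force 5

19 kt lies in the Beaufort 5 band (fresh breeze, 17–21 kt).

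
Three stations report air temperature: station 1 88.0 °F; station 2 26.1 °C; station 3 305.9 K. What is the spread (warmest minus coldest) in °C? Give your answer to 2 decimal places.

station 1: 88.0 °F = 31.111 °C.
station 3: 305.9 K = 32.750 °C.
Spread: 32.750 − 26.100 = 6.650 °C.

6.65 °C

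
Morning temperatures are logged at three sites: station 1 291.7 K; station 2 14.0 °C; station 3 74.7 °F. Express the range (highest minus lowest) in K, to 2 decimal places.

9.72 K

station 1: 291.7 K = 18.550 °C.
station 3: 74.7 °F = 23.722 °C.
Spread: 23.722 − 14.000 = 9.722 °C.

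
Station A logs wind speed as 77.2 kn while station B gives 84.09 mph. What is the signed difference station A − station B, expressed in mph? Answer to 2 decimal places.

4.75 mph

station A: 77.2 kt = 88.8402 mph.
Difference: 88.8402 − 84.0900 = 4.75 mph.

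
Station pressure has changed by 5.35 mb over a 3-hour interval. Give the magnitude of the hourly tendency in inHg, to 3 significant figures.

5.35 mb / 3 h × 0.02953 inHg/mb = 0.0527 inHg/h.

0.0527 inHg per hour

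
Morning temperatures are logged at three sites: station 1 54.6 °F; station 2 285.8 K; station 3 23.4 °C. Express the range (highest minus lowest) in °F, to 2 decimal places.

station 1: 54.6 °F = 12.556 °C.
station 2: 285.8 K = 12.650 °C.
Spread: 23.400 − 12.556 = 10.844 °C = 19.52 °F.

19.52 °F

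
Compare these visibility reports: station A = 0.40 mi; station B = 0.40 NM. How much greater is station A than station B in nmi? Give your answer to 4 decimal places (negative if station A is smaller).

station A: 0.40 SM = 0.347590 nmi.
Difference: 0.347590 − 0.400000 = -0.0524 nmi.

-0.0524 nmi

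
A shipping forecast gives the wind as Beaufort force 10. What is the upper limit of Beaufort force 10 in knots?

Beaufort 10 (storm) spans 48–55 knots.

55 kt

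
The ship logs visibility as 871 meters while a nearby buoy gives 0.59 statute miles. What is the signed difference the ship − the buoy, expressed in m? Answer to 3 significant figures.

the buoy: 0.59 SM = 949.513 m.
Difference: 871.000 − 949.513 = -78.5 m.

-78.5 m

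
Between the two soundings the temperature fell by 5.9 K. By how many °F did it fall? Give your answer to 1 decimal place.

For a temperature change the 32° offset cancels: Δ°F = 5.9 × 1.8 = 10.6 °F.

10.6 °F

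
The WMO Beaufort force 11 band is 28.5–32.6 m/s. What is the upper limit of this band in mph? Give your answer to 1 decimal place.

28.5–32.6 m/s × 2.237 = 63.8–72.9 mph.

72.9 mph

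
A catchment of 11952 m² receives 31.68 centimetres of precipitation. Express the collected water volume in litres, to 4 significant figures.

3786000 litres

Depth: 31.68 cm × 10 = 316.8 mm.
1 mm over 1 m² is 1 L, so volume = 316.8 × 11952 = 3786393.6 L ≈ 3786000 L.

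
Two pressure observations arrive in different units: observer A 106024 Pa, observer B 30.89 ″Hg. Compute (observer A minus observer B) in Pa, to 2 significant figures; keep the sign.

1400 Pa

observer B: 30.89 inHg = 104605.56 Pa.
Difference: 106024.00 − 104605.56 = 1400 Pa.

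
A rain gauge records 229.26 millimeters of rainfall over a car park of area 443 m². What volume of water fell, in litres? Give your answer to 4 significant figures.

1 mm over 1 m² is 1 L, so volume = 229.26 × 443 = 101562.18 L ≈ 101600 L.

101600 litres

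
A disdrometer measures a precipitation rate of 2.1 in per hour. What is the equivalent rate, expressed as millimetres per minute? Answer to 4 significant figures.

0.8890 mm/minute

2.1 in/hour × 25.4 mm/in × 0.0166667 hour/minute = 0.8890 mm/minute.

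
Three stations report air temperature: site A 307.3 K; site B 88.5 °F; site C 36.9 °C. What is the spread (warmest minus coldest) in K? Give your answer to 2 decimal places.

5.51 K

site A: 307.3 K = 34.150 °C.
site B: 88.5 °F = 31.389 °C.
Spread: 36.900 − 31.389 = 5.511 °C.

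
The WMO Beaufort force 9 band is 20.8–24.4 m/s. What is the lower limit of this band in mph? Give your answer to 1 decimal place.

46.5 mph

20.8–24.4 m/s × 2.237 = 46.5–54.6 mph.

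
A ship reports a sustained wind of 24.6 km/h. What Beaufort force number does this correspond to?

Beaufort force 4

24.6 km/h = 6.8 m/s, which is Beaufort 4 (moderate breeze, 5.5–7.9 m/s).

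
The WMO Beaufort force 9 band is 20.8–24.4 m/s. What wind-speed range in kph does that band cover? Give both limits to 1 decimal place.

20.8–24.4 m/s × 3.6 = 74.9–87.8 km/h.

74.9 to 87.8 km/h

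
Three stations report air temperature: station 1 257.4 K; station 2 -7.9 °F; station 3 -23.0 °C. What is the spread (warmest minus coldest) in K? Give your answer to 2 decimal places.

7.25 K

station 1: 257.4 K = -15.750 °C.
station 2: -7.9 °F = -22.167 °C.
Spread: (-15.750) − (-23.000) = 7.250 °C.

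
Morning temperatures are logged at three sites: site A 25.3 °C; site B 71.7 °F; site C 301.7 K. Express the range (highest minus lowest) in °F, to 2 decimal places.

11.69 °F

site B: 71.7 °F = 22.056 °C.
site C: 301.7 K = 28.550 °C.
Spread: 28.550 − 22.056 = 6.494 °C = 11.69 °F.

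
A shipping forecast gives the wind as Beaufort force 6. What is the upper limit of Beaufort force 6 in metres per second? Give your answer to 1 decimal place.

13.8 m/s

Beaufort 6 (strong breeze) spans 10.8–13.8 m/s.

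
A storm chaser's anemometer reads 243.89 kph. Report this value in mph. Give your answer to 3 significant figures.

152 mph

1 km/h = 0.621371 mph, so 243.89 × 0.621371 = 152 mph.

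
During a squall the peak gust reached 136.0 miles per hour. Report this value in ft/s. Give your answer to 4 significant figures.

1 mph = 1.46667 ft/s, so 136.0 × 1.46667 = 199.5 ft/s.

199.5 ft/s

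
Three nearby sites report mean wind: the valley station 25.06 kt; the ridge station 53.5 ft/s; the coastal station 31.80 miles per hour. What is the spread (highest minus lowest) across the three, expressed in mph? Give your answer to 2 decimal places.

7.64 mph

the valley station: 25.06 kt = 28.8385 mph.
the ridge station: 53.5 ft/s = 36.4773 mph.
Spread: 36.4773 − 28.8385 = 7.64 mph.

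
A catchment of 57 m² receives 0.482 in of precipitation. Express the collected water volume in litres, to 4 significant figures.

Depth: 0.482 in × 25.4 = 12.2428 mm.
1 mm over 1 m² is 1 L, so volume = 12.2428 × 57 = 697.8396 L ≈ 697.8 L.

697.8 litres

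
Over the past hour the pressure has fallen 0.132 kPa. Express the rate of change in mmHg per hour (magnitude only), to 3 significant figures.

0.990 mmHg per hour

0.132 kPa / 1 h × 7.50062 mmHg/kPa = 0.990 mmHg/h.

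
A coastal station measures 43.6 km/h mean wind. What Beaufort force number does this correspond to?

43.6 km/h = 12.1 m/s, which is Beaufort 6 (strong breeze, 10.8–13.8 m/s).

Beaufort force 6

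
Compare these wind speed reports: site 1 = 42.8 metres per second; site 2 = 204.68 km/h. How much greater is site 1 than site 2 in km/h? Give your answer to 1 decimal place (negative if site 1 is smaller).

site 1: 42.8 m/s = 154.080 km/h.
Difference: 154.080 − 204.680 = -50.6 km/h.

-50.6 km/h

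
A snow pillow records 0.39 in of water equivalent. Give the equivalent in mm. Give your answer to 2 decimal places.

9.91 mm

1 in = 25.4 mm, so 0.39 × 25.4 = 9.91 mm.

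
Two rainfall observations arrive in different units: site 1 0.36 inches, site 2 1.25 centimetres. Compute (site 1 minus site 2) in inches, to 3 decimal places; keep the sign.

-0.132 in

site 2: 1.25 cm = 0.49213 in.
Difference: 0.36000 − 0.49213 = -0.132 in.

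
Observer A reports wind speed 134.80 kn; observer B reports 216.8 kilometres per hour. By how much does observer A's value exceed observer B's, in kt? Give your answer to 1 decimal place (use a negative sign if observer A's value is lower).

observer B: 216.8 km/h = 117.063 kt.
Difference: 134.800 − 117.063 = 17.7 kt.

17.7 kt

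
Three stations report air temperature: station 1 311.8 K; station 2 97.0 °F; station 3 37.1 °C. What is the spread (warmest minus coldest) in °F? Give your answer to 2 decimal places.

4.57 °F

station 1: 311.8 K = 38.650 °C.
station 2: 97.0 °F = 36.111 °C.
Spread: 38.650 − 36.111 = 2.539 °C = 4.57 °F.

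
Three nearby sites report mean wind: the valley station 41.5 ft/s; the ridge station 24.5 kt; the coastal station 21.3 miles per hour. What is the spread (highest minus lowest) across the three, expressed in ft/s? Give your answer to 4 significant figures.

10.26 ft/s

the ridge station: 24.5 kt = 41.3513 ft/s.
the coastal station: 21.3 mph = 31.2400 ft/s.
Spread: 41.5000 − 31.2400 = 10.26 ft/s.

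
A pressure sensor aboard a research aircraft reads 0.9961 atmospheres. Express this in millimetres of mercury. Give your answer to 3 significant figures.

757 mmHg

1 atm = 760 mmHg, so 0.9961 × 760 = 757 mmHg.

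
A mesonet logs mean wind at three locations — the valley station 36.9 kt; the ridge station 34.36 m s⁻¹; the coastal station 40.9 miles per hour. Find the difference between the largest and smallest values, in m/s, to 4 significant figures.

the valley station: 36.9 kt = 18.9830 m/s.
the coastal station: 40.9 mph = 18.2839 m/s.
Spread: 34.3600 − 18.2839 = 16.08 m/s.

16.08 m/s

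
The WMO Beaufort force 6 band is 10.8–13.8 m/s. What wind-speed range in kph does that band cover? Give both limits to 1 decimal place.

10.8–13.8 m/s × 3.6 = 38.9–49.7 km/h.

38.9 to 49.7 km/h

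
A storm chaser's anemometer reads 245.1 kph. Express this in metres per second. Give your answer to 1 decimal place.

1 km/h = 0.277778 m/s, so 245.1 × 0.277778 = 68.1 m/s.

68.1 m/s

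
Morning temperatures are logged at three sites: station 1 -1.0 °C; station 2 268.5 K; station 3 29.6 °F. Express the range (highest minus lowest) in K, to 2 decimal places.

3.65 K

station 2: 268.5 K = -4.650 °C.
station 3: 29.6 °F = -1.333 °C.
Spread: (-1.000) − (-4.650) = 3.650 °C.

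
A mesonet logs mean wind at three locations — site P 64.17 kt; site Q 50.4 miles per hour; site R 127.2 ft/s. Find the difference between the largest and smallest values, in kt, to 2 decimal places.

31.57 kt

site Q: 50.4 mph = 43.7964 kt.
site R: 127.2 ft/s = 75.3639 kt.
Spread: 75.3639 − 43.7964 = 31.57 kt.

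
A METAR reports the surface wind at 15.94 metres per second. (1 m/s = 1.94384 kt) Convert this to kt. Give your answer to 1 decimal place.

31.0 kt

1 m/s = 1.94384 kt, so 15.94 × 1.94384 = 31.0 kt.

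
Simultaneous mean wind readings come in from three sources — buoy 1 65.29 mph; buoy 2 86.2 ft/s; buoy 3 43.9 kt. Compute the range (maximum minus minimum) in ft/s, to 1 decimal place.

21.7 ft/s

buoy 1: 65.29 mph = 95.759 ft/s.
buoy 3: 43.9 kt = 74.095 ft/s.
Spread: 95.759 − 74.095 = 21.7 ft/s.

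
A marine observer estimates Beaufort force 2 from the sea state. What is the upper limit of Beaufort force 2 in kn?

6 kt

Beaufort 2 (light breeze) spans 4–6 knots.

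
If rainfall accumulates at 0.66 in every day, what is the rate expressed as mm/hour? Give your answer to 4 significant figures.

0.66 in/day × 25.4 mm/in × 0.0416667 day/hour = 0.6985 mm/hour.

0.6985 mm/hour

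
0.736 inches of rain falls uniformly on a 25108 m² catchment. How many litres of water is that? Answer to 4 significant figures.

Depth: 0.736 in × 25.4 = 18.6944 mm.
1 mm over 1 m² is 1 L, so volume = 18.6944 × 25108 = 469379 L ≈ 469400 L.

469400 litres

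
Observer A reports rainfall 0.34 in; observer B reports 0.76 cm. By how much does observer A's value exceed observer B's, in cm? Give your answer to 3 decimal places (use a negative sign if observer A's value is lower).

0.104 cm

observer A: 0.34 in = 0.86360 cm.
Difference: 0.86360 − 0.76000 = 0.104 cm.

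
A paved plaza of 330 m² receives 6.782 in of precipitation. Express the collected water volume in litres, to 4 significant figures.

56850 litres

Depth: 6.782 in × 25.4 = 172.2628 mm.
1 mm over 1 m² is 1 L, so volume = 172.2628 × 330 = 56846.724 L ≈ 56850 L.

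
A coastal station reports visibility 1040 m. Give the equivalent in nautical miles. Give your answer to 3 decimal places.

1 m = 0.000539957 nmi, so 1040 × 0.000539957 = 0.562 nmi.

0.562 nmi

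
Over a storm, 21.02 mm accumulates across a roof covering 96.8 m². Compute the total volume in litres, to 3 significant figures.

1 mm over 1 m² is 1 L, so volume = 21.02 × 96.8 = 2034.736 L ≈ 2030 L.

2030 litres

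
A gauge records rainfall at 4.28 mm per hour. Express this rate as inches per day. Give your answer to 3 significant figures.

4.28 mm/hour × 0.0393701 in/mm × 24 hour/day = 4.04 in/day.

4.04 in/day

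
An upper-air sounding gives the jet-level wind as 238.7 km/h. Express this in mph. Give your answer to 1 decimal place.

1 km/h = 0.621371 mph, so 238.7 × 0.621371 = 148.3 mph.

148.3 mph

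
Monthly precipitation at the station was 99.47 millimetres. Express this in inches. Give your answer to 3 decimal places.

3.916 in

1 mm = 0.0393701 in, so 99.47 × 0.0393701 = 3.916 in.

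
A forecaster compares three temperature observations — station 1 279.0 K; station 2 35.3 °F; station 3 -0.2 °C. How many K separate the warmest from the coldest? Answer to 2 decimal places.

6.05 K

station 1: 279.0 K = 5.850 °C.
station 2: 35.3 °F = 1.833 °C.
Spread: 5.850 − (-0.200) = 6.050 °C.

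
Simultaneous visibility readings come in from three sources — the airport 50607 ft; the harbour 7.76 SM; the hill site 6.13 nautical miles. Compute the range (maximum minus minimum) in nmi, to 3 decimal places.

2.199 nmi

the airport: 50607 ft = 8.32884 nmi.
the harbour: 7.76 SM = 6.74326 nmi.
Spread: 8.32884 − 6.13000 = 2.199 nmi.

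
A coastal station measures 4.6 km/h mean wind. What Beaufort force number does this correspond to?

4.6 km/h = 1.3 m/s, which is Beaufort 1 (light air, 0.3–1.5 m/s).

Beaufort force 1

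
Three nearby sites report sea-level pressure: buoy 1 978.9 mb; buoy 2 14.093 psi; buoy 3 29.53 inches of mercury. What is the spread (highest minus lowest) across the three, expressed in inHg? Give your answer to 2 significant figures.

buoy 1: 978.9 mb = 28.9069 inHg.
buoy 2: 14.093 psi = 28.6936 inHg.
Spread: 29.5300 − 28.6936 = 0.84 inHg.

0.84 inHg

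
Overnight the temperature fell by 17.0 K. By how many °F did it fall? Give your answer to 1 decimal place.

A change of 1 °C equals a change of 1.8 °F: Δ°F = 17.0 × 1.8 = 30.6 °F.

30.6 °F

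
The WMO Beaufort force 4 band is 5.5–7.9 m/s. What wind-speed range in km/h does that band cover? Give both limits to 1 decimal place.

5.5–7.9 m/s × 3.6 = 19.8–28.4 km/h.

19.8 to 28.4 km/h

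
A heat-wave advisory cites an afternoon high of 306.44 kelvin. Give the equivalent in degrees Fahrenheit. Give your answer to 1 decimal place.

First to °C: 33.29 °C.
Then to °F: 91.9 °F.

91.9 °F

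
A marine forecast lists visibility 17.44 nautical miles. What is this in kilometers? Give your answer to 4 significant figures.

32.30 km

1 nmi = 1.852 km, so 17.44 × 1.852 = 32.30 km.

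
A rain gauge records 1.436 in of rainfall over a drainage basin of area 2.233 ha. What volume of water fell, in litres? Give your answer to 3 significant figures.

Depth: 1.436 in × 25.4 = 36.4744 mm.
Area: 2.233 ha = 22330 m².
1 mm over 1 m² is 1 L, so volume = 36.4744 × 22330 = 814473.35 L ≈ 814000 L.

814000 litres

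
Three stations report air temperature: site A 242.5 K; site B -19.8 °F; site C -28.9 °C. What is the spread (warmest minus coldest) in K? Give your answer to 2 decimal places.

1.87 K

site A: 242.5 K = -30.650 °C.
site B: -19.8 °F = -28.778 °C.
Spread: (-28.778) − (-30.650) = 1.872 °C.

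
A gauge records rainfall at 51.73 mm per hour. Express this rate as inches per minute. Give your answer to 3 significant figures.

0.0339 in/minute

51.73 mm/hour × 0.0393701 in/mm × 0.0166667 hour/minute = 0.0339 in/minute.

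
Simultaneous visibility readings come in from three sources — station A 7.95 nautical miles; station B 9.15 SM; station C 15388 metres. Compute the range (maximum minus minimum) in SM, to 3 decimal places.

0.413 SM

station A: 7.95 nmi = 9.14870 SM.
station C: 15388 m = 9.56166 SM.
Spread: 9.56166 − 9.14870 = 0.413 SM.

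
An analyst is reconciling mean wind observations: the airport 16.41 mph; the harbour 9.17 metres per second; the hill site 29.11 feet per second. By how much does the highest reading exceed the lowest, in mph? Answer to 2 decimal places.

4.10 mph

the harbour: 9.17 m/s = 20.5127 mph.
the hill site: 29.11 ft/s = 19.8477 mph.
Spread: 20.5127 − 16.4100 = 4.10 mph.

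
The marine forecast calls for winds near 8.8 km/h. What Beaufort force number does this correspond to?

Beaufort force 2

8.8 km/h = 2.4 m/s, which is Beaufort 2 (light breeze, 1.6–3.3 m/s).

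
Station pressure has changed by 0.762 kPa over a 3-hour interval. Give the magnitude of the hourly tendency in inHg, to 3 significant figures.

0.762 kPa / 3 h × 0.2953 inHg/kPa = 0.0750 inHg/h.

0.0750 inHg per hour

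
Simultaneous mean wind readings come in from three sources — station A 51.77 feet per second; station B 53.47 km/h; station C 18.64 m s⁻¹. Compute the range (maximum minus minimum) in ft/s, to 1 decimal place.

12.4 ft/s

station B: 53.47 km/h = 48.730 ft/s.
station C: 18.64 m/s = 61.155 ft/s.
Spread: 61.155 − 48.730 = 12.4 ft/s.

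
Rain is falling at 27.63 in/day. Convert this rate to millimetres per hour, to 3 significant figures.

27.63 in/day × 25.4 mm/in × 0.0416667 day/hour = 29.2 mm/hour.

29.2 mm/hour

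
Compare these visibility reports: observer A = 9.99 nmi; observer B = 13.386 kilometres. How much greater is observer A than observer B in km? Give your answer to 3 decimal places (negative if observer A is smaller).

5.115 km

observer A: 9.99 nmi = 18.50148 km.
Difference: 18.50148 − 13.38600 = 5.115 km.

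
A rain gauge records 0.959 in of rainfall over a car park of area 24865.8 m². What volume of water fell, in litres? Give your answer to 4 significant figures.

605700 litres

Depth: 0.959 in × 25.4 = 24.3586 mm.
1 mm over 1 m² is 1 L, so volume = 24.3586 × 24865.8 = 605696.08 L ≈ 605700 L.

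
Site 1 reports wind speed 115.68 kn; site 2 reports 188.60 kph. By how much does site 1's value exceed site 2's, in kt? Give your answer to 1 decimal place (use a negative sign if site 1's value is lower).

site 2: 188.60 km/h = 101.836 kt.
Difference: 115.680 − 101.836 = 13.8 kt.

13.8 kt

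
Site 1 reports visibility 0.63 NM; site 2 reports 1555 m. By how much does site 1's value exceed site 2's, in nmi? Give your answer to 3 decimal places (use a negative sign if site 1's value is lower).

-0.210 nmi

site 2: 1555 m = 0.83963 nmi.
Difference: 0.63000 − 0.83963 = -0.210 nmi.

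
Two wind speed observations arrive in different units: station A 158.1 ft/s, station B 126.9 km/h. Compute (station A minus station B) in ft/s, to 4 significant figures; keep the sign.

42.45 ft/s

station B: 126.9 km/h = 115.6496 ft/s.
Difference: 158.1000 − 115.6496 = 42.45 ft/s.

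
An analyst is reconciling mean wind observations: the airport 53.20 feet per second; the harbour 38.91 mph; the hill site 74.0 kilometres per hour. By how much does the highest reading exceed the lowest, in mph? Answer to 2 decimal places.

9.71 mph

the airport: 53.20 ft/s = 36.2727 mph.
the hill site: 74.0 km/h = 45.9815 mph.
Spread: 45.9815 − 36.2727 = 9.71 mph.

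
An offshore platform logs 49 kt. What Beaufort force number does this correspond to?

49 kt lies in the Beaufort 10 band (storm, 48–55 kt).

Beaufort force 10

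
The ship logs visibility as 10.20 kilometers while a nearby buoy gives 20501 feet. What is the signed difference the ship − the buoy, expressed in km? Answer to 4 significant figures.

the buoy: 20501 ft = 6.24870 km.
Difference: 10.20000 − 6.24870 = 3.951 km.

3.951 km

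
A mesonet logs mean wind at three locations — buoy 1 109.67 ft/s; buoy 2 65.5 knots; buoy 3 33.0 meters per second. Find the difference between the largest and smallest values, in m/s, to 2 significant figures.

buoy 1: 109.67 ft/s = 33.4274 m/s.
buoy 2: 65.5 kt = 33.6961 m/s.
Spread: 33.6961 − 33.0000 = 0.70 m/s.

0.70 m/s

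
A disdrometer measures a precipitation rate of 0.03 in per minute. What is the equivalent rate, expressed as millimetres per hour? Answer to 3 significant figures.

0.03 in/minute × 25.4 mm/in × 60 minute/hour = 45.7 mm/hour.

45.7 mm/hour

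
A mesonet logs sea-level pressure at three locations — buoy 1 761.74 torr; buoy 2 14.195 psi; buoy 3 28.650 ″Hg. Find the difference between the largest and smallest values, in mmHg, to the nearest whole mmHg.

buoy 2: 14.195 psi = 734.09 mmHg.
buoy 3: 28.650 inHg = 727.71 mmHg.
Spread: 761.74 − 727.71 = 34 mmHg.

34 mmHg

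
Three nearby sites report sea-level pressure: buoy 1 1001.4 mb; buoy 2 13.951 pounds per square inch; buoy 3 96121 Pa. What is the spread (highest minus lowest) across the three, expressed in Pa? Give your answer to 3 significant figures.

buoy 1: 1001.4 mb = 100140.00 Pa.
buoy 2: 13.951 psi = 96188.76 Pa.
Spread: 100140.00 − 96121.00 = 4020 Pa.

4020 Pa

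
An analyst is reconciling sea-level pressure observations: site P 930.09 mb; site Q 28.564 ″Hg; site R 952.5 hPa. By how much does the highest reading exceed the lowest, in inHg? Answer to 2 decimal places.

1.10 inHg

site P: 930.09 mb = 27.4655 inHg.
site R: 952.5 hPa = 28.1273 inHg.
Spread: 28.5640 − 27.4655 = 1.10 inHg.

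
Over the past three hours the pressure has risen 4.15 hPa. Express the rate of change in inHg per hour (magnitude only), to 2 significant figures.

4.15 hPa / 3 h × 0.02953 inHg/hPa = 0.041 inHg/h.

0.041 inHg per hour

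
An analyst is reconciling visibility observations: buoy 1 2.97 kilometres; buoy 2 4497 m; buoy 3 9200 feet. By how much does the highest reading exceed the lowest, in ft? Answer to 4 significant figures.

buoy 1: 2.97 km = 9744.09 ft.
buoy 2: 4497 m = 14753.94 ft.
Spread: 14753.94 − 9200.00 = 5554 ft.

5554 ft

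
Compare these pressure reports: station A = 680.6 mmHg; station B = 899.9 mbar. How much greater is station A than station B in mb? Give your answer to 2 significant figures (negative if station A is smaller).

7.5 mb

station A: 680.6 mmHg = 907.392 mb.
Difference: 907.392 − 899.900 = 7.5 mb.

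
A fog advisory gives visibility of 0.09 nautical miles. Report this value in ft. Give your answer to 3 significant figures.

547 ft

1 nmi = 6076.12 ft, so 0.09 × 6076.12 = 547 ft.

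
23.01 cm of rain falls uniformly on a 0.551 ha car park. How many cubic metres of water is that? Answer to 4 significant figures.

Depth: 23.01 cm × 10 = 230.1 mm.
Area: 0.551 ha = 5510 m².
1 mm over 1 m² is 1 L, so volume = 230.1 × 5510 = 1267851 L = 1268 m³.

1268 cubic metres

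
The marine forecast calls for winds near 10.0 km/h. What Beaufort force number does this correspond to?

10.0 km/h = 2.8 m/s, which is Beaufort 2 (light breeze, 1.6–3.3 m/s).

Beaufort force 2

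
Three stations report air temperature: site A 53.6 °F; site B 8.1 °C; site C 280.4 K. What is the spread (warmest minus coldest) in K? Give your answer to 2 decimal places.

site A: 53.6 °F = 12.000 °C.
site C: 280.4 K = 7.250 °C.
Spread: 12.000 − 7.250 = 4.750 °C.

4.75 K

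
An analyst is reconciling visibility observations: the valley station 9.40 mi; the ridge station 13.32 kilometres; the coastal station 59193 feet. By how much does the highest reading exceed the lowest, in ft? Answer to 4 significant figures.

the valley station: 9.40 SM = 49632.00 ft.
the ridge station: 13.32 km = 43700.79 ft.
Spread: 59193.00 − 43700.79 = 15490 ft.

15490 ft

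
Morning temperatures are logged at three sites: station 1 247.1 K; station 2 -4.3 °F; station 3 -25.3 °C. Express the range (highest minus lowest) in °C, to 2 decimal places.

5.88 °C

station 1: 247.1 K = -26.050 °C.
station 2: -4.3 °F = -20.167 °C.
Spread: (-20.167) − (-26.050) = 5.883 °C.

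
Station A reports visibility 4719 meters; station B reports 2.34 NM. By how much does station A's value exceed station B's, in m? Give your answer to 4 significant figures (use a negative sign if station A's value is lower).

station B: 2.34 nmi = 4333.680 m.
Difference: 4719.000 − 4333.680 = 385.3 m.

385.3 m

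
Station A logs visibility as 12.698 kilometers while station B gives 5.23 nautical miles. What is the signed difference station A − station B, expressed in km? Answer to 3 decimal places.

station B: 5.23 nmi = 9.68596 km.
Difference: 12.69800 − 9.68596 = 3.012 km.

3.012 km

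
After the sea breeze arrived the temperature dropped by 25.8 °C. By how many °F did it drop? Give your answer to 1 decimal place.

46.4 °F

A change of 1 °C equals a change of 1.8 °F: Δ°F = 25.8 × 1.8 = 46.4 °F.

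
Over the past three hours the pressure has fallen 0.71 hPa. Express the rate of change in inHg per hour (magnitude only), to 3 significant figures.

0.71 hPa / 3 h × 0.02953 inHg/hPa = 0.00699 inHg/h.

0.00699 inHg per hour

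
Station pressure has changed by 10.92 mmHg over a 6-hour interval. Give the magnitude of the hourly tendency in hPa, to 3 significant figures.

10.92 mmHg / 6 h × 1.33322 hPa/mmHg = 2.43 hPa/h.

2.43 hPa per hour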